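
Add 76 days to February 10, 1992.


April 26, 1992

Start: February 10, 1992
Add 76 days
February 10 → March 1: 29 - 10 + 1 = 20 days (76 - 20 = 56 left)
March 1 → April 1: 31 - 1 + 1 = 31 days (56 - 31 = 25 left)
April 1 + 25 = April 26, 1992


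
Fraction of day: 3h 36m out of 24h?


0.1500 (15.00%)

Total minutes: 3×60 + 36 = 216
Day = 24×60 = 1440 minutes
Fraction = 216/1440 = 0.1500
As a percentage: 216/1440 × 100 = 15.00%


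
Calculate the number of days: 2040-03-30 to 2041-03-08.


343 days

From March 30, 2040 to March 8, 2041
Rest of March 2040: 31 - 30 = 1
Full months: April 30, May 31, June 30, July 31, August 31, September 30, October 31, November 30, December 31, January 31, February 2041 28
Days into March 2041: 8
Total = 1 + 30 + 31 + 30 + 31 + 31 + 30 + 31 + 30 + 31 + 31 + 28 + 8 = 343 days


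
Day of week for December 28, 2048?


Zeller's congruence:
q=28, m=12, k=48, j=20
h = (28 + ⌊13×13/5⌋ + 48 + ⌊48/4⌋ + ⌊20/4⌋ - 2×20) mod 7
= (28 + 33 + 48 + 12 + 5 - 40) mod 7
= 86 mod 7 = 2
h=2 → Monday

Monday


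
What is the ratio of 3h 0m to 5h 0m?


3:5 (0.60)

Duration 1: 180 minutes
Duration 2: 300 minutes
Ratio = 180:300
GCD = 60
Simplified = 3:5
As a decimal: 3/5 = 0.60


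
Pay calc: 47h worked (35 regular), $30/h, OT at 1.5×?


$1590.00

Regular: 35h × $30 = $1050.00
Overtime: 47 - 35 = 12h
OT pay: 12h × $30 × 1.5 = $540.00
Total = $1050.00 + $540.00 = $1590.00


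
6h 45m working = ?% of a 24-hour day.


Time: 405 minutes
Day: 1440 minutes
Percentage = (405/1440) × 100 ≈ 28.1%

28.1%


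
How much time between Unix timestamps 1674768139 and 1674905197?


Difference = 1674905197 - 1674768139 = 137058 seconds
In hours: 137058 / 3600 ≈ 38.1
In days: 137058 / 86400 ≈ 1.59

137058 seconds (38.1 hours / 1.59 days)


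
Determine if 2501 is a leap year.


Rules: divisible by 4 AND (not by 100 OR by 400)
2501 ÷ 4 = 625 remainder 1 → not divisible by 4
Not divisible by 4 → not a leap year

No


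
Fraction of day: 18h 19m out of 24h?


0.7632 (76.32%)

Total minutes: 18×60 + 19 = 1099
Day = 24×60 = 1440 minutes
Fraction = 1099/1440 ≈ 0.7632
As a percentage: 1099/1440 × 100 ≈ 76.32%


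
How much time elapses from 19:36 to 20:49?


1h 13m

End time in minutes: 20×60 + 49 = 1249
Start time in minutes: 19×60 + 36 = 1176
Difference = 1249 - 1176 = 73 minutes
= 1 hours 13 minutes


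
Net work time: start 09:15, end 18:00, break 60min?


Total time = (18×60+0) - (9×60+15)
= 1080 - 555 = 525 min
Minus break: 525 - 60 = 465 min
= 7h 45m

7h 45m (465 minutes)


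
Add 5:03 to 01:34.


06:37

Start: 94 minutes from midnight
Add: 303 minutes
Total: 397 minutes
Hours: 397 ÷ 60 = 6 remainder 37


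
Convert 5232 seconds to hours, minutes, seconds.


1h 27m 12s

Hours: 5232 ÷ 3600 = 1 remainder 1632
Minutes: 1632 ÷ 60 = 27 remainder 12
Seconds: 12


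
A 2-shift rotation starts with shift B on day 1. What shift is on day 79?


Shift B

Shifts: A, B
Start: B (index 1)
Day 79: (1 + 79 - 1) mod 2
= 79 mod 2
= 1
Index 1 → shift B


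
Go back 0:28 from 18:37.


18:09

Start: 1117 minutes from midnight
Subtract: 28 minutes
Remaining: 1117 - 28 = 1089
Hours: 18, Minutes: 9


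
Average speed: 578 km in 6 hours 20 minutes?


91.3 km/h

Distance: 578 km
Time: 6h 20m = 380 min = 380/60 = 19/3 hours
Speed = 578 ÷ (19/3) = 578 × 3 / 19 = 1734/19 ≈ 91.3 km/h


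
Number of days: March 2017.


Month: March (month 3)
March has 31 days

31 days


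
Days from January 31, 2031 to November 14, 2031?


From January 31, 2031 to November 14, 2031
Rest of January 2031: 31 - 31 = 0
Full months: February 2031 28, March 31, April 30, May 31, June 30, July 31, August 31, September 30, October 31
Days into November 2031: 14
Total = 0 + 28 + 31 + 30 + 31 + 30 + 31 + 31 + 30 + 31 + 14 = 287 days

287 days


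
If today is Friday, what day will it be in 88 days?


Tuesday

Start: Friday (index 4)
(4 + 88) mod 7
= 92 mod 7
= 1
Index 1 → Tuesday


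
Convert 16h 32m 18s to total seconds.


Hours: 16 × 3600 = 57600
Minutes: 32 × 60 = 1920
Seconds: 18
Total = 57600 + 1920 + 18 = 59538

59538 seconds


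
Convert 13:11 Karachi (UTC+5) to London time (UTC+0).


08:11

Time difference = UTC+0 - UTC+5 = -5 hours
New hour = (13 -5) mod 24
= 8 mod 24 = 8
Minutes unchanged → 08:11


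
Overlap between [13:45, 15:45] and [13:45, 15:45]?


Meeting A: 825-945 (in minutes from midnight)
Meeting B: 825-945
Overlap start = max(825, 825) = 825
Overlap end = min(945, 945) = 945
Overlap = max(0, 945 - 825) = 120 min

120 minutes


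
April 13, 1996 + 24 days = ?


May 7, 1996

Start: April 13, 1996
Add 24 days
April 13 → May 1: 30 - 13 + 1 = 18 days (24 - 18 = 6 left)
May 1 + 6 = May 7, 1996


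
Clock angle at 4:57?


Hour hand = 4×30 + 57×0.5 = 148.5°
Minute hand = 57×6 = 342°
Difference = |148.5 - 342| = 193.5°
Since > 180°: 360 - 193.5 = 166.5°

166.5°


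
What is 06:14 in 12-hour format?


6:14 AM

Hour: 6
6 < 12 → AM


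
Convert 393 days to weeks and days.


56 weeks 1 days

Weeks: 393 ÷ 7 = 56 remainder 1


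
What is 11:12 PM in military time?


23:12

Input: 11:12 PM
PM: 11 + 12 = 23


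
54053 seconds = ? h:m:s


Hours: 54053 ÷ 3600 = 15 remainder 53
Minutes: 53 ÷ 60 = 0 remainder 53
Seconds: 53

15h 0m 53s


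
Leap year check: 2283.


Rules: divisible by 4 AND (not by 100 OR by 400)
2283 ÷ 4 = 570 remainder 3 → not divisible by 4
Not divisible by 4 → not a leap year

No


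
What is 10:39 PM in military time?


22:39

Input: 10:39 PM
PM: 10 + 12 = 22


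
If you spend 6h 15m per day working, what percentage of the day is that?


26.0%

Time: 375 minutes
Day: 1440 minutes
Percentage = (375/1440) × 100 ≈ 26.0%


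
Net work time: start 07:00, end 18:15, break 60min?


10h 15m (615 minutes)

Total time = (18×60+15) - (7×60+0)
= 1095 - 420 = 675 min
Minus break: 675 - 60 = 615 min
= 10h 15m


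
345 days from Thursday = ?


Start: Thursday (index 3)
(3 + 345) mod 7
= 348 mod 7
= 5
Index 5 → Saturday

Saturday


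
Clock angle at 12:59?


35.5°

Hour hand (12 ≡ 0 on the dial): 0×30 + 59×0.5 = 29.5°
Minute hand = 59×6 = 354°
Difference = |29.5 - 354| = 324.5°
Since > 180°: 360 - 324.5 = 35.5°


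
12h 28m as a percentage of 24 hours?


0.5194 (51.94%)

Total minutes: 12×60 + 28 = 748
Day = 24×60 = 1440 minutes
Fraction = 748/1440 ≈ 0.5194
As a percentage: 748/1440 × 100 ≈ 51.94%


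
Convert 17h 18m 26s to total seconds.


62306 seconds

Hours: 17 × 3600 = 61200
Minutes: 18 × 60 = 1080
Seconds: 26
Total = 61200 + 1080 + 26 = 62306


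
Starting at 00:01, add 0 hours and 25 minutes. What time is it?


00:26

Start: 1 minutes from midnight
Add: 25 minutes
Total: 26 minutes
Hours: 26 ÷ 60 = 0 remainder 26


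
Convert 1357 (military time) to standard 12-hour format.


Hour: 13
13 - 12 = 1 → PM

1:57 PM


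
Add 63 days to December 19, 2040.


February 20, 2041

Start: December 19, 2040
Add 63 days
December 19 → January 1: 31 - 19 + 1 = 13 days (63 - 13 = 50 left)
January 1 → February 1: 31 - 1 + 1 = 31 days (50 - 31 = 19 left)
February 1 + 19 = February 20, 2041


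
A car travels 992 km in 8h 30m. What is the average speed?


116.7 km/h

Distance: 992 km
Time: 8h 30m = 510 min = 510/60 = 17/2 hours
Speed = 992 ÷ (17/2) = 992 × 2 / 17 = 1984/17 ≈ 116.7 km/h


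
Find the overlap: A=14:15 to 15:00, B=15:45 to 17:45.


0 minutes

Meeting A: 855-900 (in minutes from midnight)
Meeting B: 945-1065
Overlap start = max(855, 945) = 945
Overlap end = min(900, 1065) = 900
Overlap = max(0, 900 - 945) = 0 min


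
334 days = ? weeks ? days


47 weeks 5 days

Weeks: 334 ÷ 7 = 47 remainder 5


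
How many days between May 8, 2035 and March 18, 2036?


315 days

From May 8, 2035 to March 18, 2036
Rest of May 2035: 31 - 8 = 23
Full months: June 30, July 31, August 31, September 30, October 31, November 30, December 31, January 31, February 2036 29
Days into March 2036: 18
Total = 23 + 30 + 31 + 31 + 30 + 31 + 30 + 31 + 31 + 29 + 18 = 315 days


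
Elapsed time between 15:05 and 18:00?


End time in minutes: 18×60 + 0 = 1080
Start time in minutes: 15×60 + 5 = 905
Difference = 1080 - 905 = 175 minutes
= 2 hours 55 minutes

2h 55m


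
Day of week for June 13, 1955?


Zeller's congruence:
q=13, m=6, k=55, j=19
h = (13 + ⌊13×7/5⌋ + 55 + ⌊55/4⌋ + ⌊19/4⌋ - 2×19) mod 7
= (13 + 18 + 55 + 13 + 4 - 38) mod 7
= 65 mod 7 = 2
h=2 → Monday

Monday


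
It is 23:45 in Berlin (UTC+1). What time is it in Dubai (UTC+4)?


Time difference = UTC+4 - UTC+1 = +3 hours
New hour = (23 + 3) mod 24
= 26 mod 24 = 2
Minutes unchanged → 02:45; 26 ≥ 24 → next day

02:45 (next day)


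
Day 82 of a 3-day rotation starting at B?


Shifts: A, B, C
Start: B (index 1)
Day 82: (1 + 82 - 1) mod 3
= 82 mod 3
= 1
Index 1 → shift B

Shift B


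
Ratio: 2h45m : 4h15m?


Duration 1: 165 minutes
Duration 2: 255 minutes
Ratio = 165:255
GCD = 15
Simplified = 11:17
As a decimal: 11/17 ≈ 0.65

11:17 (0.65)


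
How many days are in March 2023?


Month: March (month 3)
March has 31 days

31 days


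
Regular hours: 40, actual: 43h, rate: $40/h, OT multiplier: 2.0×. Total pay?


Regular: 40h × $40 = $1600.00
Overtime: 43 - 40 = 3h
OT pay: 3h × $40 × 2.0 = $240.00
Total = $1600.00 + $240.00 = $1840.00

$1840.00


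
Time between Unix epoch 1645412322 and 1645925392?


Difference = 1645925392 - 1645412322 = 513070 seconds
In hours: 513070 / 3600 ≈ 142.5
In days: 513070 / 86400 ≈ 5.94

513070 seconds (142.5 hours / 5.94 days)


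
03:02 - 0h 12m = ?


Start: 182 minutes from midnight
Subtract: 12 minutes
Remaining: 182 - 12 = 170
Hours: 2, Minutes: 50

02:50


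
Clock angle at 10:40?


Hour hand = 10×30 + 40×0.5 = 320.0°
Minute hand = 40×6 = 240°
Difference = |320.0 - 240| = 80.0°

80.0°


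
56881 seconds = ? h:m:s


15h 48m 1s

Hours: 56881 ÷ 3600 = 15 remainder 2881
Minutes: 2881 ÷ 60 = 48 remainder 1
Seconds: 1


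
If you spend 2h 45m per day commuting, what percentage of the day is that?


11.5%

Time: 165 minutes
Day: 1440 minutes
Percentage = (165/1440) × 100 ≈ 11.5%


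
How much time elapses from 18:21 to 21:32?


End time in minutes: 21×60 + 32 = 1292
Start time in minutes: 18×60 + 21 = 1101
Difference = 1292 - 1101 = 191 minutes
= 3 hours 11 minutes

3h 11m


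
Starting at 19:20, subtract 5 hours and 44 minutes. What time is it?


13:36

Start: 1160 minutes from midnight
Subtract: 344 minutes
Remaining: 1160 - 344 = 816
Hours: 13, Minutes: 36


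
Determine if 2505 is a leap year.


Rules: divisible by 4 AND (not by 100 OR by 400)
2505 ÷ 4 = 626 remainder 1 → not divisible by 4
Not divisible by 4 → not a leap year

No


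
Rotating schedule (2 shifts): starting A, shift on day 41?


Shifts: A, B
Start: A (index 0)
Day 41: (0 + 41 - 1) mod 2
= 40 mod 2
= 0
Index 0 → shift A

Shift A


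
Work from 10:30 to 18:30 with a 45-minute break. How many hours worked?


7h 15m (435 minutes)

Total time = (18×60+30) - (10×60+30)
= 1110 - 630 = 480 min
Minus break: 480 - 45 = 435 min
= 7h 15m


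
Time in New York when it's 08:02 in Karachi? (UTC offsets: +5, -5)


22:02 (previous day)

Time difference = UTC-5 - UTC+5 = -10 hours
New hour = (8 -10) mod 24
= -2 mod 24 = 22
Minutes unchanged → 22:02; -2 < 0 → previous day


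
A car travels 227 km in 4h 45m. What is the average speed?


47.8 km/h

Distance: 227 km
Time: 4h 45m = 285 min = 285/60 = 19/4 hours
Speed = 227 ÷ (19/4) = 227 × 4 / 19 = 908/19 ≈ 47.8 km/h


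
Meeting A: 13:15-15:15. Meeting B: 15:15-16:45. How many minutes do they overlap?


Meeting A: 795-915 (in minutes from midnight)
Meeting B: 915-1005
Overlap start = max(795, 915) = 915
Overlap end = min(915, 1005) = 915
Overlap = max(0, 915 - 915) = 0 min

0 minutes


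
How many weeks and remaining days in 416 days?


Weeks: 416 ÷ 7 = 59 remainder 3

59 weeks 3 days


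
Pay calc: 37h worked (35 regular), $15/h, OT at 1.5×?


Regular: 35h × $15 = $525.00
Overtime: 37 - 35 = 2h
OT pay: 2h × $15 × 1.5 = $45.00
Total = $525.00 + $45.00 = $570.00

$570.00


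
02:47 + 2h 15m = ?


Start: 167 minutes from midnight
Add: 135 minutes
Total: 302 minutes
Hours: 302 ÷ 60 = 5 remainder 2

05:02


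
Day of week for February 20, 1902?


Zeller's congruence:
q=20, m=14, k=1, j=19
h = (20 + ⌊13×15/5⌋ + 1 + ⌊1/4⌋ + ⌊19/4⌋ - 2×19) mod 7
= (20 + 39 + 1 + 0 + 4 - 38) mod 7
= 26 mod 7 = 5
h=5 → Thursday

Thursday


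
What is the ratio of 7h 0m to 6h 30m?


14:13 (1.08)

Duration 1: 420 minutes
Duration 2: 390 minutes
Ratio = 420:390
GCD = 30
Simplified = 14:13
As a decimal: 14/13 ≈ 1.08


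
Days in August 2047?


Month: August (month 8)
August has 31 days

31 days


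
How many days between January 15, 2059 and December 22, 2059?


From January 15, 2059 to December 22, 2059
Rest of January 2059: 31 - 15 = 16
Full months: February 2059 28, March 31, April 30, May 31, June 30, July 31, August 31, September 30, October 31, November 30
Days into December 2059: 22
Total = 16 + 28 + 31 + 30 + 31 + 30 + 31 + 31 + 30 + 31 + 30 + 22 = 341 days

341 days


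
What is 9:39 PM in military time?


Input: 9:39 PM
PM: 9 + 12 = 21

21:39


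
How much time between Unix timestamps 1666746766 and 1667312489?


Difference = 1667312489 - 1666746766 = 565723 seconds
In hours: 565723 / 3600 ≈ 157.1
In days: 565723 / 86400 ≈ 6.55

565723 seconds (157.1 hours / 6.55 days)


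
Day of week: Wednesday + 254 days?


Friday

Start: Wednesday (index 2)
(2 + 254) mod 7
= 256 mod 7
= 4
Index 4 → Friday


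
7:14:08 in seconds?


Hours: 7 × 3600 = 25200
Minutes: 14 × 60 = 840
Seconds: 8
Total = 25200 + 840 + 8 = 26048

26048 seconds


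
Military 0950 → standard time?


Hour: 9
9 < 12 → AM

9:50 AM


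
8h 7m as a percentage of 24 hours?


0.3382 (33.82%)

Total minutes: 8×60 + 7 = 487
Day = 24×60 = 1440 minutes
Fraction = 487/1440 ≈ 0.3382
As a percentage: 487/1440 × 100 ≈ 33.82%


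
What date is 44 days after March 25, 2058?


Start: March 25, 2058
Add 44 days
March 25 → April 1: 31 - 25 + 1 = 7 days (44 - 7 = 37 left)
April 1 → May 1: 30 - 1 + 1 = 30 days (37 - 30 = 7 left)
May 1 + 7 = May 8, 2058

May 8, 2058


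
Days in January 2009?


31 days

Month: January (month 1)
January has 31 days


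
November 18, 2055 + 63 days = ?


January 20, 2056

Start: November 18, 2055
Add 63 days
November 18 → December 1: 30 - 18 + 1 = 13 days (63 - 13 = 50 left)
December 1 → January 1: 31 - 1 + 1 = 31 days (50 - 31 = 19 left)
January 1 + 19 = January 20, 2056


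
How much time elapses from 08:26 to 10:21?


End time in minutes: 10×60 + 21 = 621
Start time in minutes: 8×60 + 26 = 506
Difference = 621 - 506 = 115 minutes
= 1 hours 55 minutes

1h 55m


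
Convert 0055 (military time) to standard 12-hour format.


Hour: 0
0 → 12 AM (midnight)

12:55 AM


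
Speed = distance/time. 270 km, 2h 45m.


Distance: 270 km
Time: 2h 45m = 165 min = 165/60 = 11/4 hours
Speed = 270 ÷ (11/4) = 270 × 4 / 11 = 1080/11 ≈ 98.2 km/h

98.2 km/h


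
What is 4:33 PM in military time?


16:33

Input: 4:33 PM
PM: 4 + 12 = 16


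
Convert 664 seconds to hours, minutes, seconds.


0h 11m 4s

Hours: 664 ÷ 3600 = 0 remainder 664
Minutes: 664 ÷ 60 = 11 remainder 4
Seconds: 4


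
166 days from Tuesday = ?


Sunday

Start: Tuesday (index 1)
(1 + 166) mod 7
= 167 mod 7
= 6
Index 6 → Sunday


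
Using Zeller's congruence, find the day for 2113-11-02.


Thursday

Zeller's congruence:
q=2, m=11, k=13, j=21
h = (2 + ⌊13×12/5⌋ + 13 + ⌊13/4⌋ + ⌊21/4⌋ - 2×21) mod 7
= (2 + 31 + 13 + 3 + 5 - 42) mod 7
= 12 mod 7 = 5
h=5 → Thursday


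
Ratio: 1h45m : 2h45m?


7:11 (0.64)

Duration 1: 105 minutes
Duration 2: 165 minutes
Ratio = 105:165
GCD = 15
Simplified = 7:11
As a decimal: 7/11 ≈ 0.64


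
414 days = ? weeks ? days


Weeks: 414 ÷ 7 = 59 remainder 1

59 weeks 1 days


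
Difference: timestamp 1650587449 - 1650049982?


Difference = 1650587449 - 1650049982 = 537467 seconds
In hours: 537467 / 3600 ≈ 149.3
In days: 537467 / 86400 ≈ 6.22

537467 seconds (149.3 hours / 6.22 days)


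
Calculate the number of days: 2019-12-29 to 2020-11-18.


325 days

From December 29, 2019 to November 18, 2020
Rest of December 2019: 31 - 29 = 2
Full months: January 31, February 2020 29, March 31, April 30, May 31, June 30, July 31, August 31, September 30, October 31
Days into November 2020: 18
Total = 2 + 31 + 29 + 31 + 30 + 31 + 30 + 31 + 31 + 30 + 31 + 18 = 325 days


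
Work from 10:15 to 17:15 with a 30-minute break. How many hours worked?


6h 30m (390 minutes)

Total time = (17×60+15) - (10×60+15)
= 1035 - 615 = 420 min
Minus break: 420 - 30 = 390 min
= 6h 30m


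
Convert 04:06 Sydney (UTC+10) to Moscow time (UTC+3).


Time difference = UTC+3 - UTC+10 = -7 hours
New hour = (4 -7) mod 24
= -3 mod 24 = 21
Minutes unchanged → 21:06; -3 < 0 → previous day

21:06 (previous day)


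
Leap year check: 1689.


Rules: divisible by 4 AND (not by 100 OR by 400)
1689 ÷ 4 = 422 remainder 1 → not divisible by 4
Not divisible by 4 → not a leap year

No


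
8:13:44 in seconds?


Hours: 8 × 3600 = 28800
Minutes: 13 × 60 = 780
Seconds: 44
Total = 28800 + 780 + 44 = 29624

29624 seconds


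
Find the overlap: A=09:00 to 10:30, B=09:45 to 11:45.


45 minutes

Meeting A: 540-630 (in minutes from midnight)
Meeting B: 585-705
Overlap start = max(540, 585) = 585
Overlap end = min(630, 705) = 630
Overlap = max(0, 630 - 585) = 45 min


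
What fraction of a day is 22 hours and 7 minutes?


0.9215 (92.15%)

Total minutes: 22×60 + 7 = 1327
Day = 24×60 = 1440 minutes
Fraction = 1327/1440 ≈ 0.9215
As a percentage: 1327/1440 × 100 ≈ 92.15%


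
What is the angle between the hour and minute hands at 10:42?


69.0°

Hour hand = 10×30 + 42×0.5 = 321.0°
Minute hand = 42×6 = 252°
Difference = |321.0 - 252| = 69.0°


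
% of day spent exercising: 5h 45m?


Time: 345 minutes
Day: 1440 minutes
Percentage = (345/1440) × 100 ≈ 24.0%

24.0%


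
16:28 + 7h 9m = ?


23:37

Start: 988 minutes from midnight
Add: 429 minutes
Total: 1417 minutes
Hours: 1417 ÷ 60 = 23 remainder 37


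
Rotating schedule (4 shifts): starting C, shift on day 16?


Shifts: A, B, C, D
Start: C (index 2)
Day 16: (2 + 16 - 1) mod 4
= 17 mod 4
= 1
Index 1 → shift B

Shift B


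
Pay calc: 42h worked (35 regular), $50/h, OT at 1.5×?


Regular: 35h × $50 = $1750.00
Overtime: 42 - 35 = 7h
OT pay: 7h × $50 × 1.5 = $525.00
Total = $1750.00 + $525.00 = $2275.00

$2275.00


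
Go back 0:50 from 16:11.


15:21

Start: 971 minutes from midnight
Subtract: 50 minutes
Remaining: 971 - 50 = 921
Hours: 15, Minutes: 21


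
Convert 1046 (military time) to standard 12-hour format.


Hour: 10
10 < 12 → AM

10:46 AM


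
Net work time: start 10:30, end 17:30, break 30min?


6h 30m (390 minutes)

Total time = (17×60+30) - (10×60+30)
= 1050 - 630 = 420 min
Minus break: 420 - 30 = 390 min
= 6h 30m


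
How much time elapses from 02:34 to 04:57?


End time in minutes: 4×60 + 57 = 297
Start time in minutes: 2×60 + 34 = 154
Difference = 297 - 154 = 143 minutes
= 2 hours 23 minutes

2h 23m


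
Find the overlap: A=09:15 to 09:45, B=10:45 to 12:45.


Meeting A: 555-585 (in minutes from midnight)
Meeting B: 645-765
Overlap start = max(555, 645) = 645
Overlap end = min(585, 765) = 585
Overlap = max(0, 585 - 645) = 0 min

0 minutes


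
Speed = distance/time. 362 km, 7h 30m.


48.3 km/h

Distance: 362 km
Time: 7h 30m = 450 min = 450/60 = 15/2 hours
Speed = 362 ÷ (15/2) = 362 × 2 / 15 = 724/15 ≈ 48.3 km/h


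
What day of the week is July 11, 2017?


Tuesday

Zeller's congruence:
q=11, m=7, k=17, j=20
h = (11 + ⌊13×8/5⌋ + 17 + ⌊17/4⌋ + ⌊20/4⌋ - 2×20) mod 7
= (11 + 20 + 17 + 4 + 5 - 40) mod 7
= 17 mod 7 = 3
h=3 → Tuesday


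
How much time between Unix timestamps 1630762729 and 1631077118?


314389 seconds (87.3 hours / 3.64 days)

Difference = 1631077118 - 1630762729 = 314389 seconds
In hours: 314389 / 3600 ≈ 87.3
In days: 314389 / 86400 ≈ 3.64


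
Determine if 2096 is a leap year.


Yes

Rules: divisible by 4 AND (not by 100 OR by 400)
2096 ÷ 4 = 524 exactly → divisible by 4
2096 ÷ 100 = 20 remainder 96 → not divisible by 100
Divisible by 4 but not by 100 → leap year


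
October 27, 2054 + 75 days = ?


January 10, 2055

Start: October 27, 2054
Add 75 days
October 27 → November 1: 31 - 27 + 1 = 5 days (75 - 5 = 70 left)
November 1 → December 1: 30 - 1 + 1 = 30 days (70 - 30 = 40 left)
December 1 → January 1: 31 - 1 + 1 = 31 days (40 - 31 = 9 left)
January 1 + 9 = January 10, 2055


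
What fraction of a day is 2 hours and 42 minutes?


0.1125 (11.25%)

Total minutes: 2×60 + 42 = 162
Day = 24×60 = 1440 minutes
Fraction = 162/1440 = 0.1125
As a percentage: 162/1440 × 100 = 11.25%


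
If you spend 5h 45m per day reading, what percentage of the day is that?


24.0%

Time: 345 minutes
Day: 1440 minutes
Percentage = (345/1440) × 100 ≈ 24.0%


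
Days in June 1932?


Month: June (month 6)
June has 30 days

30 days


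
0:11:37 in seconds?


Hours: 0 × 3600 = 0
Minutes: 11 × 60 = 660
Seconds: 37
Total = 0 + 660 + 37 = 697

697 seconds


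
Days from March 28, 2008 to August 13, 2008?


138 days

From March 28, 2008 to August 13, 2008
Rest of March 2008: 31 - 28 = 3
Full months: April 30, May 31, June 30, July 31
Days into August 2008: 13
Total = 3 + 30 + 31 + 30 + 31 + 13 = 138 days


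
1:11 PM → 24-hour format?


13:11

Input: 1:11 PM
PM: 1 + 12 = 13


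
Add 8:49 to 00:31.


Start: 31 minutes from midnight
Add: 529 minutes
Total: 560 minutes
Hours: 560 ÷ 60 = 9 remainder 20

09:20


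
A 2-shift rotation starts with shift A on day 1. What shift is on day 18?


Shift B

Shifts: A, B
Start: A (index 0)
Day 18: (0 + 18 - 1) mod 2
= 17 mod 2
= 1
Index 1 → shift B


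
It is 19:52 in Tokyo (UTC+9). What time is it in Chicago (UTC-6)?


Time difference = UTC-6 - UTC+9 = -15 hours
New hour = (19 -15) mod 24
= 4 mod 24 = 4
Minutes unchanged → 04:52

04:52


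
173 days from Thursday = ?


Start: Thursday (index 3)
(3 + 173) mod 7
= 176 mod 7
= 1
Index 1 → Tuesday

Tuesday


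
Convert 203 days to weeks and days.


Weeks: 203 ÷ 7 = 29 remainder 0

29 weeks 0 days


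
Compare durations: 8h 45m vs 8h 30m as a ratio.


35:34 (1.03)

Duration 1: 525 minutes
Duration 2: 510 minutes
Ratio = 525:510
GCD = 15
Simplified = 35:34
As a decimal: 35/34 ≈ 1.03


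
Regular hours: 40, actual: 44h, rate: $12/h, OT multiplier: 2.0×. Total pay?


$576.00

Regular: 40h × $12 = $480.00
Overtime: 44 - 40 = 4h
OT pay: 4h × $12 × 2.0 = $96.00
Total = $480.00 + $96.00 = $576.00


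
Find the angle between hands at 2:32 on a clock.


116.0°

Hour hand = 2×30 + 32×0.5 = 76.0°
Minute hand = 32×6 = 192°
Difference = |76.0 - 192| = 116.0°


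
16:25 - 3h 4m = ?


Start: 985 minutes from midnight
Subtract: 184 minutes
Remaining: 985 - 184 = 801
Hours: 13, Minutes: 21

13:21


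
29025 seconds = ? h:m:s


8h 3m 45s

Hours: 29025 ÷ 3600 = 8 remainder 225
Minutes: 225 ÷ 60 = 3 remainder 45
Seconds: 45


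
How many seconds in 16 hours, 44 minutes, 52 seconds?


Hours: 16 × 3600 = 57600
Minutes: 44 × 60 = 2640
Seconds: 52
Total = 57600 + 2640 + 52 = 60292

60292 seconds


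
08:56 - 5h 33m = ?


03:23

Start: 536 minutes from midnight
Subtract: 333 minutes
Remaining: 536 - 333 = 203
Hours: 3, Minutes: 23


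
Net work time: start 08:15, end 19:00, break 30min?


Total time = (19×60+0) - (8×60+15)
= 1140 - 495 = 645 min
Minus break: 645 - 30 = 615 min
= 10h 15m

10h 15m (615 minutes)


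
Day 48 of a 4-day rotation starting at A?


Shift D

Shifts: A, B, C, D
Start: A (index 0)
Day 48: (0 + 48 - 1) mod 4
= 47 mod 4
= 3
Index 3 → shift D


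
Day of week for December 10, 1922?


Zeller's congruence:
q=10, m=12, k=22, j=19
h = (10 + ⌊13×13/5⌋ + 22 + ⌊22/4⌋ + ⌊19/4⌋ - 2×19) mod 7
= (10 + 33 + 22 + 5 + 4 - 38) mod 7
= 36 mod 7 = 1
h=1 → Sunday

Sunday


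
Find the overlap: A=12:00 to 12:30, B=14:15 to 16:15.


0 minutes

Meeting A: 720-750 (in minutes from midnight)
Meeting B: 855-975
Overlap start = max(720, 855) = 855
Overlap end = min(750, 975) = 750
Overlap = max(0, 750 - 855) = 0 min


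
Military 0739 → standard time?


Hour: 7
7 < 12 → AM

7:39 AM


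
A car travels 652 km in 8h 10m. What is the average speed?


Distance: 652 km
Time: 8h 10m = 490 min = 490/60 = 49/6 hours
Speed = 652 ÷ (49/6) = 652 × 6 / 49 = 3912/49 ≈ 79.8 km/h

79.8 km/h


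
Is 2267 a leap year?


No

Rules: divisible by 4 AND (not by 100 OR by 400)
2267 ÷ 4 = 566 remainder 3 → not divisible by 4
Not divisible by 4 → not a leap year


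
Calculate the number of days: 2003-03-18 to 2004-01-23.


From March 18, 2003 to January 23, 2004
Rest of March 2003: 31 - 18 = 13
Full months: April 30, May 31, June 30, July 31, August 31, September 30, October 31, November 30, December 31
Days into January 2004: 23
Total = 13 + 30 + 31 + 30 + 31 + 31 + 30 + 31 + 30 + 31 + 23 = 311 days

311 days


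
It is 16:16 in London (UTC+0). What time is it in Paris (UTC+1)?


Time difference = UTC+1 - UTC+0 = +1 hours
New hour = (16 + 1) mod 24
= 17 mod 24 = 17
Minutes unchanged → 17:16

17:16


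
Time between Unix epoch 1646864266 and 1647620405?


Difference = 1647620405 - 1646864266 = 756139 seconds
In hours: 756139 / 3600 ≈ 210.0
In days: 756139 / 86400 ≈ 8.75

756139 seconds (210.0 hours / 8.75 days)


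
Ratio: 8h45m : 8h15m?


35:33 (1.06)

Duration 1: 525 minutes
Duration 2: 495 minutes
Ratio = 525:495
GCD = 15
Simplified = 35:33
As a decimal: 35/33 ≈ 1.06


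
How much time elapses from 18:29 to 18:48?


0h 19m

End time in minutes: 18×60 + 48 = 1128
Start time in minutes: 18×60 + 29 = 1109
Difference = 1128 - 1109 = 19 minutes
= 0 hours 19 minutes


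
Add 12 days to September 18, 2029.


September 30, 2029

Start: September 18, 2029
Add 12 days
September 18 + 12 = September 30, 2029


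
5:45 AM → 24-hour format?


05:45

Input: 5:45 AM
AM hour stays: 5


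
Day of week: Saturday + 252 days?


Saturday

Start: Saturday (index 5)
(5 + 252) mod 7
= 257 mod 7
= 5
Index 5 → Saturday


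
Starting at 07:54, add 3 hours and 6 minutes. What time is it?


Start: 474 minutes from midnight
Add: 186 minutes
Total: 660 minutes
Hours: 660 ÷ 60 = 11 remainder 0

11:00


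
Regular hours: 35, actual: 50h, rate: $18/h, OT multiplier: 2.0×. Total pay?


Regular: 35h × $18 = $630.00
Overtime: 50 - 35 = 15h
OT pay: 15h × $18 × 2.0 = $540.00
Total = $630.00 + $540.00 = $1170.00

$1170.00


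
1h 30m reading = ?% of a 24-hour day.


Time: 90 minutes
Day: 1440 minutes
Percentage = (90/1440) × 100 ≈ 6.3%

6.3%


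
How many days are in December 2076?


Month: December (month 12)
December has 31 days

31 days


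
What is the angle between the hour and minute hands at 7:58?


Hour hand = 7×30 + 58×0.5 = 239.0°
Minute hand = 58×6 = 348°
Difference = |239.0 - 348| = 109.0°

109.0°


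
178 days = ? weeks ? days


25 weeks 3 days

Weeks: 178 ÷ 7 = 25 remainder 3


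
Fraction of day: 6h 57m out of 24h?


Total minutes: 6×60 + 57 = 417
Day = 24×60 = 1440 minutes
Fraction = 417/1440 ≈ 0.2896
As a percentage: 417/1440 × 100 ≈ 28.96%

0.2896 (28.96%)


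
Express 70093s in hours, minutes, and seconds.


Hours: 70093 ÷ 3600 = 19 remainder 1693
Minutes: 1693 ÷ 60 = 28 remainder 13
Seconds: 13

19h 28m 13s


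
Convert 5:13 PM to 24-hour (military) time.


Input: 5:13 PM
PM: 5 + 12 = 17

17:13


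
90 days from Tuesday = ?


Monday

Start: Tuesday (index 1)
(1 + 90) mod 7
= 91 mod 7
= 0
Index 0 → Monday


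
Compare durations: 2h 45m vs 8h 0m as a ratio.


11:32 (0.34)

Duration 1: 165 minutes
Duration 2: 480 minutes
Ratio = 165:480
GCD = 15
Simplified = 11:32
As a decimal: 11/32 ≈ 0.34


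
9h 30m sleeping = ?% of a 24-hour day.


39.6%

Time: 570 minutes
Day: 1440 minutes
Percentage = (570/1440) × 100 ≈ 39.6%


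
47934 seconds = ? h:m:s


Hours: 47934 ÷ 3600 = 13 remainder 1134
Minutes: 1134 ÷ 60 = 18 remainder 54
Seconds: 54

13h 18m 54s


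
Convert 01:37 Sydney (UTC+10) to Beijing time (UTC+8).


Time difference = UTC+8 - UTC+10 = -2 hours
New hour = (1 -2) mod 24
= -1 mod 24 = 23
Minutes unchanged → 23:37; -1 < 0 → previous day

23:37 (previous day)


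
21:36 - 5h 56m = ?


15:40

Start: 1296 minutes from midnight
Subtract: 356 minutes
Remaining: 1296 - 356 = 940
Hours: 15, Minutes: 40


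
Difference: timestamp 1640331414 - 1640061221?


270193 seconds (75.1 hours / 3.13 days)

Difference = 1640331414 - 1640061221 = 270193 seconds
In hours: 270193 / 3600 ≈ 75.1
In days: 270193 / 86400 ≈ 3.13


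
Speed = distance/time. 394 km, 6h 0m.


Distance: 394 km
Time: 6 hours
Speed = 394 / 6 ≈ 65.7 km/h

65.7 km/h


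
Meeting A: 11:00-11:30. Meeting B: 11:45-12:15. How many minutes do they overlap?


0 minutes

Meeting A: 660-690 (in minutes from midnight)
Meeting B: 705-735
Overlap start = max(660, 705) = 705
Overlap end = min(690, 735) = 690
Overlap = max(0, 690 - 705) = 0 min


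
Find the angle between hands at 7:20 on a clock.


Hour hand = 7×30 + 20×0.5 = 220.0°
Minute hand = 20×6 = 120°
Difference = |220.0 - 120| = 100.0°

100.0°


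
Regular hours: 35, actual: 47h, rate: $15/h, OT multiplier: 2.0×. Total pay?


Regular: 35h × $15 = $525.00
Overtime: 47 - 35 = 12h
OT pay: 12h × $15 × 2.0 = $360.00
Total = $525.00 + $360.00 = $885.00

$885.00


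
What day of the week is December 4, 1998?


Zeller's congruence:
q=4, m=12, k=98, j=19
h = (4 + ⌊13×13/5⌋ + 98 + ⌊98/4⌋ + ⌊19/4⌋ - 2×19) mod 7
= (4 + 33 + 98 + 24 + 4 - 38) mod 7
= 125 mod 7 = 6
h=6 → Friday

Friday


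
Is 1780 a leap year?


Yes

Rules: divisible by 4 AND (not by 100 OR by 400)
1780 ÷ 4 = 445 exactly → divisible by 4
1780 ÷ 100 = 17 remainder 80 → not divisible by 100
Divisible by 4 but not by 100 → leap year


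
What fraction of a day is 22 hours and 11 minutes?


Total minutes: 22×60 + 11 = 1331
Day = 24×60 = 1440 minutes
Fraction = 1331/1440 ≈ 0.9243
As a percentage: 1331/1440 × 100 ≈ 92.43%

0.9243 (92.43%)


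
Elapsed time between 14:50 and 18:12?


End time in minutes: 18×60 + 12 = 1092
Start time in minutes: 14×60 + 50 = 890
Difference = 1092 - 890 = 202 minutes
= 3 hours 22 minutes

3h 22m


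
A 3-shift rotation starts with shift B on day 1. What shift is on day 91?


Shifts: A, B, C
Start: B (index 1)
Day 91: (1 + 91 - 1) mod 3
= 91 mod 3
= 1
Index 1 → shift B

Shift B


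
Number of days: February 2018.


Month: February (month 2)
February: 28 or 29 (leap year)
2018 leap year? No

28 days


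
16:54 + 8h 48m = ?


Start: 1014 minutes from midnight
Add: 528 minutes
Total: 1542 minutes
Hours: 1542 ÷ 60 = 25 remainder 42
25 ≥ 24 → 25 - 24 = 1 (next day)

01:42 (next day)


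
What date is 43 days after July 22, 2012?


Start: July 22, 2012
Add 43 days
July 22 → August 1: 31 - 22 + 1 = 10 days (43 - 10 = 33 left)
August 1 → September 1: 31 - 1 + 1 = 31 days (33 - 31 = 2 left)
September 1 + 2 = September 3, 2012

September 3, 2012


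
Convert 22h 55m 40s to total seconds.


Hours: 22 × 3600 = 79200
Minutes: 55 × 60 = 3300
Seconds: 40
Total = 79200 + 3300 + 40 = 82540

82540 seconds


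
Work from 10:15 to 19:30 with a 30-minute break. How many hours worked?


Total time = (19×60+30) - (10×60+15)
= 1170 - 615 = 555 min
Minus break: 555 - 30 = 525 min
= 8h 45m

8h 45m (525 minutes)


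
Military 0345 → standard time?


Hour: 3
3 < 12 → AM

3:45 AM


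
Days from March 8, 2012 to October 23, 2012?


From March 8, 2012 to October 23, 2012
Rest of March 2012: 31 - 8 = 23
Full months: April 30, May 31, June 30, July 31, August 31, September 30
Days into October 2012: 23
Total = 23 + 30 + 31 + 30 + 31 + 31 + 30 + 23 = 229 days

229 days


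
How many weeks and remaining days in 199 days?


Weeks: 199 ÷ 7 = 28 remainder 3

28 weeks 3 days


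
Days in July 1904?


Month: July (month 7)
July has 31 days

31 days


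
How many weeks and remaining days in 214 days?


Weeks: 214 ÷ 7 = 30 remainder 4

30 weeks 4 days


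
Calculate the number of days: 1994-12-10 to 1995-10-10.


From December 10, 1994 to October 10, 1995
Rest of December 1994: 31 - 10 = 21
Full months: January 31, February 1995 28, March 31, April 30, May 31, June 30, July 31, August 31, September 30
Days into October 1995: 10
Total = 21 + 31 + 28 + 31 + 30 + 31 + 30 + 31 + 31 + 30 + 10 = 304 days

304 days


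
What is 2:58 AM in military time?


02:58

Input: 2:58 AM
AM hour stays: 2


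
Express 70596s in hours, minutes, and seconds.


Hours: 70596 ÷ 3600 = 19 remainder 2196
Minutes: 2196 ÷ 60 = 36 remainder 36
Seconds: 36

19h 36m 36s


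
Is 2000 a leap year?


Yes

Rules: divisible by 4 AND (not by 100 OR by 400)
2000 ÷ 4 = 500 exactly → divisible by 4
2000 ÷ 100 = 20 exactly → divisible by 100
2000 ÷ 400 = 5 exactly → divisible by 400
Divisible by 400 → leap year


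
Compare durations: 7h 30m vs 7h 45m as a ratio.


30:31 (0.97)

Duration 1: 450 minutes
Duration 2: 465 minutes
Ratio = 450:465
GCD = 15
Simplified = 30:31
As a decimal: 30/31 ≈ 0.97


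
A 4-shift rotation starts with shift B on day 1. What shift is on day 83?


Shifts: A, B, C, D
Start: B (index 1)
Day 83: (1 + 83 - 1) mod 4
= 83 mod 4
= 3
Index 3 → shift D

Shift D


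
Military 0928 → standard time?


9:28 AM

Hour: 9
9 < 12 → AM


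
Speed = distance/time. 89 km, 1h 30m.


59.3 km/h

Distance: 89 km
Time: 1h 30m = 90 min = 90/60 = 3/2 hours
Speed = 89 ÷ (3/2) = 89 × 2 / 3 = 178/3 ≈ 59.3 km/h


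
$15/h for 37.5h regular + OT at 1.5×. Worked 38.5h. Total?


Regular: 37.5h × $15 = $562.50
Overtime: 38.5 - 37.5 = 1.0h
OT pay: 1.0h × $15 × 1.5 = $22.50
Total = $562.50 + $22.50 = $585.00

$585.00


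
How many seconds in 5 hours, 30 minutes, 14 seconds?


19814 seconds

Hours: 5 × 3600 = 18000
Minutes: 30 × 60 = 1800
Seconds: 14
Total = 18000 + 1800 + 14 = 19814


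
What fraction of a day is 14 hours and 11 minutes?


Total minutes: 14×60 + 11 = 851
Day = 24×60 = 1440 minutes
Fraction = 851/1440 ≈ 0.5910
As a percentage: 851/1440 × 100 ≈ 59.10%

0.5910 (59.10%)


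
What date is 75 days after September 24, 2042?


December 8, 2042

Start: September 24, 2042
Add 75 days
September 24 → October 1: 30 - 24 + 1 = 7 days (75 - 7 = 68 left)
October 1 → November 1: 31 - 1 + 1 = 31 days (68 - 31 = 37 left)
November 1 → December 1: 30 - 1 + 1 = 30 days (37 - 30 = 7 left)
December 1 + 7 = December 8, 2042


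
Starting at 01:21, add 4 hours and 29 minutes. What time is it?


Start: 81 minutes from midnight
Add: 269 minutes
Total: 350 minutes
Hours: 350 ÷ 60 = 5 remainder 50

05:50


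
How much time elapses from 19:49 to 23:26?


End time in minutes: 23×60 + 26 = 1406
Start time in minutes: 19×60 + 49 = 1189
Difference = 1406 - 1189 = 217 minutes
= 3 hours 37 minutes

3h 37m


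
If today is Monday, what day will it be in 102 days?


Start: Monday (index 0)
(0 + 102) mod 7
= 102 mod 7
= 4
Index 4 → Friday

Friday


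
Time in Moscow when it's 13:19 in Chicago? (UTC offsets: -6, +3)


Time difference = UTC+3 - UTC-6 = +9 hours
New hour = (13 + 9) mod 24
= 22 mod 24 = 22
Minutes unchanged → 22:19

22:19


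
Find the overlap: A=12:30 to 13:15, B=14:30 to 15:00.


Meeting A: 750-795 (in minutes from midnight)
Meeting B: 870-900
Overlap start = max(750, 870) = 870
Overlap end = min(795, 900) = 795
Overlap = max(0, 795 - 870) = 0 min

0 minutes


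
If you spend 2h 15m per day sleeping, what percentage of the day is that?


9.4%

Time: 135 minutes
Day: 1440 minutes
Percentage = (135/1440) × 100 ≈ 9.4%


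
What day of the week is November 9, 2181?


Friday

Zeller's congruence:
q=9, m=11, k=81, j=21
h = (9 + ⌊13×12/5⌋ + 81 + ⌊81/4⌋ + ⌊21/4⌋ - 2×21) mod 7
= (9 + 31 + 81 + 20 + 5 - 42) mod 7
= 104 mod 7 = 6
h=6 → Friday


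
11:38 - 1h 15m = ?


Start: 698 minutes from midnight
Subtract: 75 minutes
Remaining: 698 - 75 = 623
Hours: 10, Minutes: 23

10:23


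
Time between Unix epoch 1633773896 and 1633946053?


Difference = 1633946053 - 1633773896 = 172157 seconds
In hours: 172157 / 3600 ≈ 47.8
In days: 172157 / 86400 ≈ 1.99

172157 seconds (47.8 hours / 1.99 days)


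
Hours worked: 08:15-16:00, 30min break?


Total time = (16×60+0) - (8×60+15)
= 960 - 495 = 465 min
Minus break: 465 - 30 = 435 min
= 7h 15m

7h 15m (435 minutes)


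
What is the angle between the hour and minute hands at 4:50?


Hour hand = 4×30 + 50×0.5 = 145.0°
Minute hand = 50×6 = 300°
Difference = |145.0 - 300| = 155.0°

155.0°


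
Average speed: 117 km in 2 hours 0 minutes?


58.5 km/h

Distance: 117 km
Time: 2 hours
Speed = 117 / 2 = 58.5 km/h


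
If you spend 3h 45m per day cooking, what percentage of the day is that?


Time: 225 minutes
Day: 1440 minutes
Percentage = (225/1440) × 100 ≈ 15.6%

15.6%


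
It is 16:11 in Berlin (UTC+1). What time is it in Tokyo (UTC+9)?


00:11 (next day)

Time difference = UTC+9 - UTC+1 = +8 hours
New hour = (16 + 8) mod 24
= 24 mod 24 = 0
Minutes unchanged → 00:11; 24 ≥ 24 → next day


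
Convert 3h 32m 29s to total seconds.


12749 seconds

Hours: 3 × 3600 = 10800
Minutes: 32 × 60 = 1920
Seconds: 29
Total = 10800 + 1920 + 29 = 12749


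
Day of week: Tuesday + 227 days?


Friday

Start: Tuesday (index 1)
(1 + 227) mod 7
= 228 mod 7
= 4
Index 4 → Friday


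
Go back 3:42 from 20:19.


Start: 1219 minutes from midnight
Subtract: 222 minutes
Remaining: 1219 - 222 = 997
Hours: 16, Minutes: 37

16:37


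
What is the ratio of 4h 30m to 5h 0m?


Duration 1: 270 minutes
Duration 2: 300 minutes
Ratio = 270:300
GCD = 30
Simplified = 9:10
As a decimal: 9/10 = 0.90

9:10 (0.90)


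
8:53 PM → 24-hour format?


20:53

Input: 8:53 PM
PM: 8 + 12 = 20


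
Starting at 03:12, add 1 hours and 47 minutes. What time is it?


Start: 192 minutes from midnight
Add: 107 minutes
Total: 299 minutes
Hours: 299 ÷ 60 = 4 remainder 59

04:59


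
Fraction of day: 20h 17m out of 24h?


Total minutes: 20×60 + 17 = 1217
Day = 24×60 = 1440 minutes
Fraction = 1217/1440 ≈ 0.8451
As a percentage: 1217/1440 × 100 ≈ 84.51%

0.8451 (84.51%)


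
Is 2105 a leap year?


Rules: divisible by 4 AND (not by 100 OR by 400)
2105 ÷ 4 = 526 remainder 1 → not divisible by 4
Not divisible by 4 → not a leap year

No


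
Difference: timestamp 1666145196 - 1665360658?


Difference = 1666145196 - 1665360658 = 784538 seconds
In hours: 784538 / 3600 ≈ 217.9
In days: 784538 / 86400 ≈ 9.08

784538 seconds (217.9 hours / 9.08 days)
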